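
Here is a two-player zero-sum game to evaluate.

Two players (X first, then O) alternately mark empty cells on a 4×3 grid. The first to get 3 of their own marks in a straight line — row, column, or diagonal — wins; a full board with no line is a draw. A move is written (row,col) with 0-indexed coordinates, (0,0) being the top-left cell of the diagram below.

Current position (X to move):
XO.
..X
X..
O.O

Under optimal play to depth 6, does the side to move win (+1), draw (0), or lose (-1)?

value(XO./..X/X../O.O, X) = +1

p1 X@[XO./..X/X../O.O]: (0,2)[XOX/..X/X../O.O]-1 (1,0)[XO./X.X/X../O.O]+1* (1,1)[XO./.XX/X../O.O]-1 (2,1)[XO./..X/XX./O.O]-1 (2,2)[XO./..X/X.X/O.O]-1 (3,1)[XO./..X/X../OXO]+1
p2 O@[XO./X.X/X../O.O] terminal -1; root [XO./..X/X../O.O] d6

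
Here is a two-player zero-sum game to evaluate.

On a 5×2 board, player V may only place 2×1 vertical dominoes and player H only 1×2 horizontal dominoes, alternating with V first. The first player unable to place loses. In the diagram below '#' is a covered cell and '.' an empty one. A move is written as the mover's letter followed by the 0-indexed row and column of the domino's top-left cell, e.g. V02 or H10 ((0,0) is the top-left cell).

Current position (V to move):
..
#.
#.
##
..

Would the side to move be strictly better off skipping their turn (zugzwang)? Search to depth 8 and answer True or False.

p1 V@[../#./#./##/..]: V01[.#/##/#./##/..]-1* V11[../##/##/##/..]-1
p2 H@[.#/##/#./##/..]: H40[.#/##/#./##/##]+1*
p3 V@[.#/##/#./##/##] terminal -1; root [../#./#./##/..] d8
suppose V passes — search the same position with H to move:
pass> p1 H@[../#./#./##/..]: H00[##/#./#./##/..]+1* H40[../#./#./##/##]-1
pass> p2 V@[##/#./#./##/..]: V11[##/##/##/##/..]-1*
pass> p3 H@[##/##/##/##/..]: H40[##/##/##/##/##]+1*
pass> p4 V@[##/##/##/##/##] terminal -1; root [../#./#./##/..] d8
for V: play -1, pass -1

zugzwang(../#./#./##/.., V) = False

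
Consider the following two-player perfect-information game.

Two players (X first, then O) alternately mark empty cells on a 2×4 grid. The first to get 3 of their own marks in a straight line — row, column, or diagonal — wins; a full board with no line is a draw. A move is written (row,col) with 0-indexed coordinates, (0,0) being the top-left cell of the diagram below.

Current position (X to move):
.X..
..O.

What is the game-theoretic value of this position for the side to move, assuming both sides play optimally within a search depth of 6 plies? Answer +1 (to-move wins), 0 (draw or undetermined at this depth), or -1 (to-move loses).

[.X../..O.] X move#1: (0,0):+0/XX../..O., (0,2):+1/.XX./..O.*, (0,3):+0/.X.X/..O., (1,0):+0/.X../X.O., (1,1):+0/.X../.XO., (1,3):+0/.X../..OX
[.XX./..O.] O move#2: (0,0):-1/OXX./..O.*, (0,3):-1/.XXO/..O., (1,0):-1/.XX./O.O., (1,1):-1/.XX./.OO., (1,3):-1/.XX./..OO
[OXX./..O.] X move#3: (0,3):+1/OXXX/..O.*, (1,0):+0/OXX./X.O., (1,1):+0/OXX./.XO., (1,3):+0/OXX./..OX
[OXXX/..O.] end (terminal -1, O#4); searched .X../..O. to 6

value(.X../..O., X) = +1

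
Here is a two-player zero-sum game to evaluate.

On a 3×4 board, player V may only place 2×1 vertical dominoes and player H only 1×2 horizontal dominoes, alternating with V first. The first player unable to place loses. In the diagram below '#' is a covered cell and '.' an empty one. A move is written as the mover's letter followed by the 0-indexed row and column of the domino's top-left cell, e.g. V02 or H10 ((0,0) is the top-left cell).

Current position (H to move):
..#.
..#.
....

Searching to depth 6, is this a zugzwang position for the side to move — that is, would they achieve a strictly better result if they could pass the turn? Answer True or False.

p1 H@[..#./..#./....]: H00[###./..#./....]-1 H10[..#./###./....]+1* H20[..#./..#./##..]-1 H21[..#./..#./.##.]-1 H22[..#./..#./..##]-1
p2 V@[..#./###./....]: V03[..##/####/....]-1* V13[..#./####/...#]-1
p3 H@[..##/####/....]: H00[####/####/....]+1* H20[..##/####/##..]+1 H21[..##/####/.##.]+1 H22[..##/####/..##]+1
p4 V@[####/####/....] terminal -1; root [..#./..#./....] d6
suppose H passes — search the same position with V to move:
pass> p1 V@[..#./..#./....]: V00[#.#./#.#./....]+1* V01[.##./.##./....]+1 V03[..##/..##/....]-1 V10[..#./#.#./#...]+1 V11[..#./.##./.#..]+1 V13[..#./..##/...#]-1
pass> p2 H@[#.#./#.#./....]: H20[#.#./#.#./##..]-1* H21[#.#./#.#./.##.]-1 H22[#.#./#.#./..##]-1
pass> p3 V@[#.#./#.#./##..]: V01[###./###./##..]+1* V03[#.##/#.##/##..]+1 V13[#.#./#.##/##.#]+1
pass> p4 H@[###./###./##..]: H22[###./###./####]-1*
pass> p5 V@[###./###./####]: V03[####/####/####]+1*
pass> p6 H@[####/####/####] terminal -1; root [..#./..#./....] d6
for H: play +1, pass -1

zugzwang(..#./..#./...., H) = False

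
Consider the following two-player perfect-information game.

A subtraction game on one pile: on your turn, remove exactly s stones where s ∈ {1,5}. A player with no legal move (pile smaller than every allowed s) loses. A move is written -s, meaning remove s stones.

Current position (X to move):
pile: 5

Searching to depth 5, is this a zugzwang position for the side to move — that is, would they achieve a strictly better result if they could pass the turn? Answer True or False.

zugzwang(5, X) = False

[5] X move#1: -1:+1/4*, -5:+1/0
[4] O move#2: -1:-1/3*
[3] X move#3: -1:+1/2*
[2] O move#4: -1:-1/1*
[1] X move#5: -1:+1/0*
[0] end (terminal -1, O#6); searched 5 to 5
pass branch (O moves first from the same position):
  | [5] O move#1: -1:+1/4*, -5:+1/0
  | [4] X move#2: -1:-1/3*
  | [3] O move#3: -1:+1/2*
  | [2] X move#4: -1:-1/1*
  | [1] O move#5: -1:+1/0*
  | [0] end (terminal -1, X#6); searched 5 to 5
X moving scores +1; X passing scores -1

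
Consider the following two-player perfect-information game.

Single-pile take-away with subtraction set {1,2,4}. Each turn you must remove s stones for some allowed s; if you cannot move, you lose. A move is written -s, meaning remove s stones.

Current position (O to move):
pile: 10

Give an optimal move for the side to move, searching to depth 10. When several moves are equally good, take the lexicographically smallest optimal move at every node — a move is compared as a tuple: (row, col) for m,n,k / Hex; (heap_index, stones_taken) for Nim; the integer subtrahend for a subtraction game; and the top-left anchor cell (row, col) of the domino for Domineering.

O's best at [10]: -1

[10] O move#1: -1:+1/9*, -2:-1/8, -4:+1/6
[9] X move#2: -1:-1/8*, -2:-1/7, -4:-1/5
[8] O move#3: -1:-1/7, -2:+1/6*, -4:-1/4
[6] X move#4: -1:-1/5*, -2:-1/4, -4:-1/2
[5] O move#5: -1:-1/4, -2:+1/3*, -4:-1/1
[3] X move#6: -1:-1/2*, -2:-1/1
[2] O move#7: -1:-1/1, -2:+1/0*
[0] end (terminal -1, X#8); searched 10 to 10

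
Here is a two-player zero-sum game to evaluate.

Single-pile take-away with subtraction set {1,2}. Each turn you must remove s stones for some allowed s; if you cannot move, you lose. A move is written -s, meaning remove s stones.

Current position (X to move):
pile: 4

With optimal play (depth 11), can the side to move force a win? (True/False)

[4] X move#1: -1:+1/3*, -2:-1/2
[3] O move#2: -1:-1/2*, -2:-1/1
[2] X move#3: -1:-1/1, -2:+1/0*
[0] end (terminal -1, O#4); searched 4 to 11

X winning at [4]: True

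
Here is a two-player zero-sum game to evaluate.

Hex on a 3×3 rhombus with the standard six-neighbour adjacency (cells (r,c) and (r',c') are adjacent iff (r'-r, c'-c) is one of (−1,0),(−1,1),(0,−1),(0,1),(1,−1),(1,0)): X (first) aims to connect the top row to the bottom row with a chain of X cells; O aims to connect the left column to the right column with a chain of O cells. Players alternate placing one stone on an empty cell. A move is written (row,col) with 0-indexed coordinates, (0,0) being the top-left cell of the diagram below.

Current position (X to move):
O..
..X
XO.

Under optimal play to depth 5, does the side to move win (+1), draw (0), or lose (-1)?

p1 X@[O../..X/XO.]: (0,1)[OX./..X/XO.]+1* (0,2)[O.X/..X/XO.]+1 (1,0)[O../X.X/XO.]+1 (1,1)[O../.XX/XO.]+1 (2,2)[O../..X/XOX]+1
p2 O@[OX./..X/XO.]: (0,2)[OXO/..X/XO.]-1* (1,0)[OX./O.X/XO.]-1 (1,1)[OX./.OX/XO.]-1 (2,2)[OX./..X/XOO]-1
p3 X@[OXO/..X/XO.]: (1,0)[OXO/X.X/XO.]+1* (1,1)[OXO/.XX/XO.]+1 (2,2)[OXO/..X/XOX]+1
p4 O@[OXO/X.X/XO.] terminal -1; root [O../..X/XO.] d5

value(O../..X/XO., X) = +1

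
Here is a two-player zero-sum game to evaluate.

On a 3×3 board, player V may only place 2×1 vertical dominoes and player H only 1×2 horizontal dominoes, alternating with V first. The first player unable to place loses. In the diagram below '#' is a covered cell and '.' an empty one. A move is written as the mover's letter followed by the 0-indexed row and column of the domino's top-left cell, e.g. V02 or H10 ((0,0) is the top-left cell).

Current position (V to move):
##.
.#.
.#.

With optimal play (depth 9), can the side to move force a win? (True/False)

[##./.#./.#.] V move#1: V02:+1/###/.##/.#.*, V10:+1/##./##./##., V12:+1/##./.##/.##
[###/.##/.#.] end (terminal -1, H#2); searched ##./.#./.#. to 9

V winning at [##./.#./.#.]: True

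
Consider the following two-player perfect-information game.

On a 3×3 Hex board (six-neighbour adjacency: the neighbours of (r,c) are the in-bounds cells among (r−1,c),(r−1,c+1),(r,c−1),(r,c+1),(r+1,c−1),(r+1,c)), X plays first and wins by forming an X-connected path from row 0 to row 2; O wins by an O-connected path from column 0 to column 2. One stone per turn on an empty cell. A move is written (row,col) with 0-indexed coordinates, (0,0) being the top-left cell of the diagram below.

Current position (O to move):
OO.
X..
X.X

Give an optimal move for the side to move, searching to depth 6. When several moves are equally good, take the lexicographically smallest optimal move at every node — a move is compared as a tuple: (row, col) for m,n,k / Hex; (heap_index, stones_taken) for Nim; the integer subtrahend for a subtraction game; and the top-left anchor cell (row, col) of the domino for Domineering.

O's best at [OO./X../X.X]: (0,2)

ply 1, O at OO./X../X.X | (0,2)=+1→OOO/X../X.X*; (1,1)=+1→OO./XO./X.X; (1,2)=+1→OO./X.O/X.X; (2,1)=-1→OO./X../XOX
ply 2: OOO/X../X.X is terminal -1 (X); from OO./X../X.X depth 6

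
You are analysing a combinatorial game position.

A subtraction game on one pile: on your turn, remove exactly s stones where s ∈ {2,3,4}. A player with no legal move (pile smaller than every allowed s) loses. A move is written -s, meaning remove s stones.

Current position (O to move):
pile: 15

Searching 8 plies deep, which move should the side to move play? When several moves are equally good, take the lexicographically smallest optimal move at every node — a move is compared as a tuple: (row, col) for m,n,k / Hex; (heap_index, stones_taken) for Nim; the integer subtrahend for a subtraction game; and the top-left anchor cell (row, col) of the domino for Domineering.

p1 O@[15]: -2[13]+1* -3[12]+1 -4[11]-1
p2 X@[13]: -2[11]-1* -3[10]-1 -4[9]-1
p3 O@[11]: -2[9]-1 -3[8]-1 -4[7]+1*
p4 X@[7]: -2[5]-1* -3[4]-1 -4[3]-1
p5 O@[5]: -2[3]-1 -3[2]-1 -4[1]+1*
p6 X@[1] terminal -1; root [15] d8

O's best at [15]: -2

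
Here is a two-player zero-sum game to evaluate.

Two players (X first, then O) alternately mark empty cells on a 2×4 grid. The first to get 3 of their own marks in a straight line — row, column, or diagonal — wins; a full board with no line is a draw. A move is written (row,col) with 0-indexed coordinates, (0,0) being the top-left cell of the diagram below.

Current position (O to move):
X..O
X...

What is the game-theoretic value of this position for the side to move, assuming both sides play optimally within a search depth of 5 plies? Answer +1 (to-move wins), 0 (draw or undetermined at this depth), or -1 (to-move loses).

value(X..O/X..., O) = 0

p1 O@[X..O/X...]: (0,1)[XO.O/X...]+0* (0,2)[X.OO/X...]+0 (1,1)[X..O/XO..]+0 (1,2)[X..O/X.O.]+0 (1,3)[X..O/X..O]+0
p2 X@[XO.O/X...]: (0,2)[XOXO/X...]+0* (1,1)[XO.O/XX..]-1 (1,2)[XO.O/X.X.]-1 (1,3)[XO.O/X..X]-1
p3 O@[XOXO/X...]: (1,1)[XOXO/XO..]+0* (1,2)[XOXO/X.O.]+0 (1,3)[XOXO/X..O]+0
p4 X@[XOXO/XO..]: (1,2)[XOXO/XOX.]+0* (1,3)[XOXO/XO.X]+0
p5 O@[XOXO/XOX.]: (1,3)[XOXO/XOXO]+0*
p6 X@[XOXO/XOXO] terminal +0; root [X..O/X...] d5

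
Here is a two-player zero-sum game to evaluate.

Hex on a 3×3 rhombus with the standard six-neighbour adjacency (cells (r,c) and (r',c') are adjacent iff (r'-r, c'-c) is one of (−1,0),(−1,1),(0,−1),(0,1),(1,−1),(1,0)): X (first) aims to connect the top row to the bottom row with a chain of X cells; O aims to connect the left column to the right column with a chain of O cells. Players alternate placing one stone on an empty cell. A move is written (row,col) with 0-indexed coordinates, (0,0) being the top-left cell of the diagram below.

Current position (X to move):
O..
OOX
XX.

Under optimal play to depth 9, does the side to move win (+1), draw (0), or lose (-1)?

p1 X@[O../OOX/XX.]: (0,1)[OX./OOX/XX.]-1 (0,2)[O.X/OOX/XX.]+1* (2,2)[O../OOX/XXX]-1
p2 O@[O.X/OOX/XX.] terminal -1; root [O../OOX/XX.] d9

value(O../OOX/XX., X) = +1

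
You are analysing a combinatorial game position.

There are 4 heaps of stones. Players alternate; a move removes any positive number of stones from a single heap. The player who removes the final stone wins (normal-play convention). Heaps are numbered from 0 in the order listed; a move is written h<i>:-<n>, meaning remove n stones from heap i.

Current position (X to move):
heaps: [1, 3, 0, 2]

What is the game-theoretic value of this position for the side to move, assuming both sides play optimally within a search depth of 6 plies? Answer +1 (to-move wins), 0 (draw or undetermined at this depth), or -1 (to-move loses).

value((1,3,0,2), X) = -1

ply 1, X at (1,3,0,2) | h0:-1=-1→(0,3,0,2)*; h1:-1=-1→(1,2,0,2); h1:-2=-1→(1,1,0,2); h1:-3=-1→(1,0,0,2); h3:-1=-1→(1,3,0,1); h3:-2=-1→(1,3,0,0)
ply 2, O at (0,3,0,2) | h1:-1=+1→(0,2,0,2)*; h1:-2=-1→(0,1,0,2); h1:-3=-1→(0,0,0,2); h3:-1=-1→(0,3,0,1); h3:-2=-1→(0,3,0,0)
ply 3, X at (0,2,0,2) | h1:-1=-1→(0,1,0,2)*; h1:-2=-1→(0,0,0,2); h3:-1=-1→(0,2,0,1); h3:-2=-1→(0,2,0,0)
ply 4, O at (0,1,0,2) | h1:-1=-1→(0,0,0,2); h3:-1=+1→(0,1,0,1)*; h3:-2=-1→(0,1,0,0)
ply 5, X at (0,1,0,1) | h1:-1=-1→(0,0,0,1)*; h3:-1=-1→(0,1,0,0)
ply 6, O at (0,0,0,1) | h3:-1=+1→(0,0,0,0)*
ply 7: (0,0,0,0) is terminal -1 (X); from (1,3,0,2) depth 6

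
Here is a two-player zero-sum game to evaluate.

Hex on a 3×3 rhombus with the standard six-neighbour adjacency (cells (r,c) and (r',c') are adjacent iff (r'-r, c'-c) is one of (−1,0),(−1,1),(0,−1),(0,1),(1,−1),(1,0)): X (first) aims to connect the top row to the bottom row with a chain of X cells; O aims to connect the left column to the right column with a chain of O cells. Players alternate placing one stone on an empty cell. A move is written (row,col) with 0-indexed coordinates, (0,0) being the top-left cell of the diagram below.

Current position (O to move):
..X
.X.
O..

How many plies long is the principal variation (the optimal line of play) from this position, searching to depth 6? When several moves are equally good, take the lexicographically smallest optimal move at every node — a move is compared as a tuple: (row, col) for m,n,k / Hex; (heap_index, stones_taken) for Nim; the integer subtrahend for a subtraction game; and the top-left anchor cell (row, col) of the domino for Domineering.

[..X/.X./O..] O move#1: (0,0):-1/O.X/.X./O.., (0,1):-1/.OX/.X./O.., (1,0):-1/..X/OX./O.., (1,2):-1/..X/.XO/O.., (2,1):+1/..X/.X./OO.*, (2,2):-1/..X/.X./O.O
[..X/.X./OO.] X move#2: (0,0):-1/X.X/.X./OO.*, (0,1):-1/.XX/.X./OO., (1,0):-1/..X/XX./OO., (1,2):-1/..X/.XX/OO., (2,2):-1/..X/.X./OOX
[X.X/.X./OO.] O move#3: (0,1):+1/XOX/.X./OO.*, (1,0):+1/X.X/OX./OO., (1,2):+1/X.X/.XO/OO., (2,2):+1/X.X/.X./OOO
[XOX/.X./OO.] X move#4: (1,0):-1/XOX/XX./OO.*, (1,2):-1/XOX/.XX/OO., (2,2):-1/XOX/.X./OOX
[XOX/XX./OO.] O move#5: (1,2):+1/XOX/XXO/OO.*, (2,2):+1/XOX/XX./OOO
[XOX/XXO/OO.] end (terminal -1, X#6); searched ..X/.X./O.. to 6

PV length from [..X/.X./O..]: 5 plies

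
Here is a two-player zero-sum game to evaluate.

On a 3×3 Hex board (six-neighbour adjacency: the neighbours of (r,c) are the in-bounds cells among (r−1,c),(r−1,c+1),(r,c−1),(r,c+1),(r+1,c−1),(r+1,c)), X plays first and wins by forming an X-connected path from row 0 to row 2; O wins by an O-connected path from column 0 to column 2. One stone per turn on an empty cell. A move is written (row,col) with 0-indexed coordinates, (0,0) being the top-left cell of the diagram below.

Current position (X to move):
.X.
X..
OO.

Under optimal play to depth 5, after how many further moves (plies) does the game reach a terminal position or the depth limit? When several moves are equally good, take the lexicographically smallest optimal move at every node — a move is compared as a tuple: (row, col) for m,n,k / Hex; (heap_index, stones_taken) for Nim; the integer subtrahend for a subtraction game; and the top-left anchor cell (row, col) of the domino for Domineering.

p1 X@[.X./X../OO.]: (0,0)[XX./X../OO.]-1* (0,2)[.XX/X../OO.]-1 (1,1)[.X./XX./OO.]-1 (1,2)[.X./X.X/OO.]-1 (2,2)[.X./X../OOX]-1
p2 O@[XX./X../OO.]: (0,2)[XXO/X../OO.]+1* (1,1)[XX./XO./OO.]+1 (1,2)[XX./X.O/OO.]+1 (2,2)[XX./X../OOO]+1
p3 X@[XXO/X../OO.]: (1,1)[XXO/XX./OO.]-1* (1,2)[XXO/X.X/OO.]-1 (2,2)[XXO/X../OOX]-1
p4 O@[XXO/XX./OO.]: (1,2)[XXO/XXO/OO.]+1* (2,2)[XXO/XX./OOO]+1
p5 X@[XXO/XXO/OO.] terminal -1; root [.X./X../OO.] d5

PV length from [.X./X../OO.]: 4 plies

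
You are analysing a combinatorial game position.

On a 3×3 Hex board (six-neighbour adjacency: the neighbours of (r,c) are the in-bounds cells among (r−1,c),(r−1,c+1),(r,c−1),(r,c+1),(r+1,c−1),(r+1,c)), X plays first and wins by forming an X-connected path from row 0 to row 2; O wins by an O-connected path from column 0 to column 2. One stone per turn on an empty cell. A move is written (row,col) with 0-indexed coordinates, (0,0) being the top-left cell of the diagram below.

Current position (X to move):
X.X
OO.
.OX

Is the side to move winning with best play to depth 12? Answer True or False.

X winning at [X.X/OO./.OX]: True

ply 1, X at X.X/OO./.OX | (0,1)=-1→XXX/OO./.OX; (1,2)=+1→X.X/OOX/.OX*; (2,0)=-1→X.X/OO./XOX
ply 2: X.X/OOX/.OX is terminal -1 (O); from X.X/OO./.OX depth 12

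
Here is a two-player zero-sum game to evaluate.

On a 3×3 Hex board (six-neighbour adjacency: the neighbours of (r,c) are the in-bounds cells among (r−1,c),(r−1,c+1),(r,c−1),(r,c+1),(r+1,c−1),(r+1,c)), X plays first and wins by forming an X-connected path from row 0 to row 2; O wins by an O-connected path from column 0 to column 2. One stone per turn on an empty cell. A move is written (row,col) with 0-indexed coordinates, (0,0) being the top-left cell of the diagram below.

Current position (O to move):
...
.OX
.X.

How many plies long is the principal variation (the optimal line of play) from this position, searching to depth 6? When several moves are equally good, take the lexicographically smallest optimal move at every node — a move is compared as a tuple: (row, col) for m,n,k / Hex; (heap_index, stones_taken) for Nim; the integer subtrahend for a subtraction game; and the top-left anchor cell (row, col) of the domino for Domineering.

PV length from [.../.OX/.X.]: 5 plies

p1 O@[.../.OX/.X.]: (0,0)[O../.OX/.X.]-1 (0,1)[.O./.OX/.X.]-1 (0,2)[..O/.OX/.X.]+1* (1,0)[.../OOX/.X.]-1 (2,0)[.../.OX/OX.]-1 (2,2)[.../.OX/.XO]-1
p2 X@[..O/.OX/.X.]: (0,0)[X.O/.OX/.X.]-1* (0,1)[.XO/.OX/.X.]-1 (1,0)[..O/XOX/.X.]-1 (2,0)[..O/.OX/XX.]-1 (2,2)[..O/.OX/.XX]-1
p3 O@[X.O/.OX/.X.]: (0,1)[XOO/.OX/.X.]+1* (1,0)[X.O/OOX/.X.]+1 (2,0)[X.O/.OX/OX.]+1 (2,2)[X.O/.OX/.XO]+1
p4 X@[XOO/.OX/.X.]: (1,0)[XOO/XOX/.X.]-1* (2,0)[XOO/.OX/XX.]-1 (2,2)[XOO/.OX/.XX]-1
p5 O@[XOO/XOX/.X.]: (2,0)[XOO/XOX/OX.]+1* (2,2)[XOO/XOX/.XO]-1
p6 X@[XOO/XOX/OX.] terminal -1; root [.../.OX/.X.] d6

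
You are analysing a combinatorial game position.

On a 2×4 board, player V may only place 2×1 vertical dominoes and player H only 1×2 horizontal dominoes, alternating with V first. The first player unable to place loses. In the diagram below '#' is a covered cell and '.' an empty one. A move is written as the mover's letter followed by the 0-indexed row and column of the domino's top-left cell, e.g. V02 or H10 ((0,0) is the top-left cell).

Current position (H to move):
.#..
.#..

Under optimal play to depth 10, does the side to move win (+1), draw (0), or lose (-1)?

value(.#../.#.., H) = +1

p1 H@[.#../.#..]: H02[.###/.#..]+1* H12[.#../.###]+1
p2 V@[.###/.#..]: V00[####/##..]-1*
p3 H@[####/##..]: H12[####/####]+1*
p4 V@[####/####] terminal -1; root [.#../.#..] d10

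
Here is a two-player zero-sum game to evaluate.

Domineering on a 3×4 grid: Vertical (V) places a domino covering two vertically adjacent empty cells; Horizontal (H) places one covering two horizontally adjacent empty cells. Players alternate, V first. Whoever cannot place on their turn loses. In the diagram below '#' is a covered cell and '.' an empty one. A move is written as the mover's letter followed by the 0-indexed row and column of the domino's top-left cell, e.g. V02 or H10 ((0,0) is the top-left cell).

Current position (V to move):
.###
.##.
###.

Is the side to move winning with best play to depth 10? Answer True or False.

V winning at [.###/.##./###.]: True

ply 1, V at .###/.##./###. | V00=+1→####/###./###.*; V13=+1→.###/.###/####
ply 2: ####/###./###. is terminal -1 (H); from .###/.##./###. depth 10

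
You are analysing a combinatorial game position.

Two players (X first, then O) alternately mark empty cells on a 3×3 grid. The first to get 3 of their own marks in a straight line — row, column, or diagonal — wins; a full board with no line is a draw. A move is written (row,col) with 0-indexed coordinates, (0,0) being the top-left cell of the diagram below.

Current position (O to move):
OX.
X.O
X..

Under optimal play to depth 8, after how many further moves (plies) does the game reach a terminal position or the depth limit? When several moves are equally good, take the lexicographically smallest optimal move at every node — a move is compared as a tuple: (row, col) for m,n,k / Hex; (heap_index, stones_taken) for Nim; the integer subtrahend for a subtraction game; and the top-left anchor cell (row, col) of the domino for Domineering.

PV length from [OX./X.O/X..]: 3 plies

p1 O@[OX./X.O/X..]: (0,2)[OXO/X.O/X..]+0 (1,1)[OX./XOO/X..]+0 (2,1)[OX./X.O/XO.]+0 (2,2)[OX./X.O/X.O]+1*
p2 X@[OX./X.O/X.O]: (0,2)[OXX/X.O/X.O]-1* (1,1)[OX./XXO/X.O]-1 (2,1)[OX./X.O/XXO]-1
p3 O@[OXX/X.O/X.O]: (1,1)[OXX/XOO/X.O]+1* (2,1)[OXX/X.O/XOO]-1
p4 X@[OXX/XOO/X.O] terminal -1; root [OX./X.O/X..] d8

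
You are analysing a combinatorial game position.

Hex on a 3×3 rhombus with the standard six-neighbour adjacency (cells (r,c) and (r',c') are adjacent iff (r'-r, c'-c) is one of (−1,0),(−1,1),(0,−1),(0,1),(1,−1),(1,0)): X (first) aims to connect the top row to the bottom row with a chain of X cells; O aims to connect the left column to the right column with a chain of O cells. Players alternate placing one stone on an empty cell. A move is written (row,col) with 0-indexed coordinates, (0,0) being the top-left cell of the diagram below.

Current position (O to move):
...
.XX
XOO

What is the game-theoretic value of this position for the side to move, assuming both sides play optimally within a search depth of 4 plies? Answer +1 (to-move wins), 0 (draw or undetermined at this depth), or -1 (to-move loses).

value(.../.XX/XOO, O) = -1

ply 1, O at .../.XX/XOO | (0,0)=-1→O../.XX/XOO*; (0,1)=-1→.O./.XX/XOO; (0,2)=-1→..O/.XX/XOO; (1,0)=-1→.../OXX/XOO
ply 2, X at O../.XX/XOO | (0,1)=+1→OX./.XX/XOO*; (0,2)=+1→O.X/.XX/XOO; (1,0)=+1→O../XXX/XOO
ply 3: OX./.XX/XOO is terminal -1 (O); from .../.XX/XOO depth 4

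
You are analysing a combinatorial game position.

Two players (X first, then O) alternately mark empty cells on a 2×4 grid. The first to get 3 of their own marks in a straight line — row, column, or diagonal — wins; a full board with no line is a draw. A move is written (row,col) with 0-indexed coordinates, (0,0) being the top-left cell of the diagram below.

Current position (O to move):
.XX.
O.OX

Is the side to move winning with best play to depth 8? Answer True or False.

O winning at [.XX./O.OX]: True

[.XX./O.OX] O move#1: (0,0):-1/OXX./O.OX, (0,3):-1/.XXO/O.OX, (1,1):+1/.XX./OOOX*
[.XX./OOOX] end (terminal -1, X#2); searched .XX./O.OX to 8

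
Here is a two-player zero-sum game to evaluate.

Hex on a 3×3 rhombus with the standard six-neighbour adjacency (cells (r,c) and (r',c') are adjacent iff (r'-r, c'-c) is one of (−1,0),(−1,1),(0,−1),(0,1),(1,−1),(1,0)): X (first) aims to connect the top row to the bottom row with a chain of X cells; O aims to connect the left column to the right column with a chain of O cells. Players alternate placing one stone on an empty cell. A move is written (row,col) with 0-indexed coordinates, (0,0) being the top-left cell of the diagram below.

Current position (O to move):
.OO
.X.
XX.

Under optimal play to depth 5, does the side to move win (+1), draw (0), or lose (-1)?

value(.OO/.X./XX., O) = +1

[.OO/.X./XX.] O move#1: (0,0):+1/OOO/.X./XX.*, (1,0):+1/.OO/OX./XX., (1,2):+1/.OO/.XO/XX., (2,2):+1/.OO/.X./XXO
[OOO/.X./XX.] end (terminal -1, X#2); searched .OO/.X./XX. to 5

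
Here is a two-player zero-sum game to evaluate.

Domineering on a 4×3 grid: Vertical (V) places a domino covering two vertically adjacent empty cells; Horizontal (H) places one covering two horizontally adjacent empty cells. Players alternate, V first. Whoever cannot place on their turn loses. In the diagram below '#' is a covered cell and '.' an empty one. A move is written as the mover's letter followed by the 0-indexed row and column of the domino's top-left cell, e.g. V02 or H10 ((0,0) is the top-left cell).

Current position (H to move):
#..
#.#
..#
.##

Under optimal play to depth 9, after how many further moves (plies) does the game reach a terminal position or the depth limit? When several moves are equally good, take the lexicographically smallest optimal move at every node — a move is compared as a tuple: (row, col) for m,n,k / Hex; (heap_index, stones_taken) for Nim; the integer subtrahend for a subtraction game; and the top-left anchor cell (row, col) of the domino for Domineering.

PV length from [#../#.#/..#/.##]: 2 plies

p1 H@[#../#.#/..#/.##]: H01[###/#.#/..#/.##]-1* H20[#../#.#/###/.##]-1
p2 V@[###/#.#/..#/.##]: V11[###/###/.##/.##]+1* V20[###/#.#/#.#/###]+1
p3 H@[###/###/.##/.##] terminal -1; root [#../#.#/..#/.##] d9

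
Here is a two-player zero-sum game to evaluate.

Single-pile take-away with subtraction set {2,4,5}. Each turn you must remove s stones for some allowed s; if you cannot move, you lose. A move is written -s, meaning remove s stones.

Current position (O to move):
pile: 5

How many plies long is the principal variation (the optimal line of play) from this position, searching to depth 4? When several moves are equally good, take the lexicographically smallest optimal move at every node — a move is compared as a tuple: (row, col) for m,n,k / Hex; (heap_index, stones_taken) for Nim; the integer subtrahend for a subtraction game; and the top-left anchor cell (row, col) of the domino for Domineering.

p1 O@[5]: -2[3]-1 -4[1]+1* -5[0]+1
p2 X@[1] terminal -1; root [5] d4

PV length from [5]: 1 ply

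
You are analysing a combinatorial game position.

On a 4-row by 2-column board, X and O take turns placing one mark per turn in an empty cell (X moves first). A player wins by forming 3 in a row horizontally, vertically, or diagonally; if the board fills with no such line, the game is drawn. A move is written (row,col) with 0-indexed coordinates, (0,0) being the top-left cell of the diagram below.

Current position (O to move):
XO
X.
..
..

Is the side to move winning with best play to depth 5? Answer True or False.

O winning at [XO/X./../..]: False

ply 1, O at XO/X./../.. | (1,1)=-1→XO/XO/../..; (2,0)=+0→XO/X./O./..*; (2,1)=-1→XO/X./.O/..; (3,0)=-1→XO/X./../O.; (3,1)=-1→XO/X./../.O
ply 2, X at XO/X./O./.. | (1,1)=+0→XO/XX/O./..*; (2,1)=+0→XO/X./OX/..; (3,0)=+0→XO/X./O./X.; (3,1)=+0→XO/X./O./.X
ply 3, O at XO/XX/O./.. | (2,1)=+0→XO/XX/OO/..*; (3,0)=+0→XO/XX/O./O.; (3,1)=+0→XO/XX/O./.O
ply 4, X at XO/XX/OO/.. | (3,0)=+0→XO/XX/OO/X.*; (3,1)=+0→XO/XX/OO/.X
ply 5, O at XO/XX/OO/X. | (3,1)=+0→XO/XX/OO/XO*
ply 6: XO/XX/OO/XO is terminal +0 (X); from XO/X./../.. depth 5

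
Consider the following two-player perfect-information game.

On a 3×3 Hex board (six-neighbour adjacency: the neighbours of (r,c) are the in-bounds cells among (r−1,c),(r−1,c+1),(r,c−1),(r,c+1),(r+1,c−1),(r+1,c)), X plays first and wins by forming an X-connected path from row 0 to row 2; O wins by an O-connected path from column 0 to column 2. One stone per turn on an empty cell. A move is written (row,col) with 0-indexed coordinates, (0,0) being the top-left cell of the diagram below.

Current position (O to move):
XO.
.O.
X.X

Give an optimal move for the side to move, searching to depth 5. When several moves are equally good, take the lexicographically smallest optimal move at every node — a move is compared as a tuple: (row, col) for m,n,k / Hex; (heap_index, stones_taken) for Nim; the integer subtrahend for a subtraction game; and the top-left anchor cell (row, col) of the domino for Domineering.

[XO./.O./X.X] O move#1: (0,2):-1/XOO/.O./X.X, (1,0):+1/XO./OO./X.X*, (1,2):-1/XO./.OO/X.X, (2,1):-1/XO./.O./XOX
[XO./OO./X.X] X move#2: (0,2):-1/XOX/OO./X.X*, (1,2):-1/XO./OOX/X.X, (2,1):-1/XO./OO./XXX
[XOX/OO./X.X] O move#3: (1,2):+1/XOX/OOO/X.X*, (2,1):-1/XOX/OO./XOX
[XOX/OOO/X.X] end (terminal -1, X#4); searched XO./.O./X.X to 5

O's best at [XO./.O./X.X]: (1,0)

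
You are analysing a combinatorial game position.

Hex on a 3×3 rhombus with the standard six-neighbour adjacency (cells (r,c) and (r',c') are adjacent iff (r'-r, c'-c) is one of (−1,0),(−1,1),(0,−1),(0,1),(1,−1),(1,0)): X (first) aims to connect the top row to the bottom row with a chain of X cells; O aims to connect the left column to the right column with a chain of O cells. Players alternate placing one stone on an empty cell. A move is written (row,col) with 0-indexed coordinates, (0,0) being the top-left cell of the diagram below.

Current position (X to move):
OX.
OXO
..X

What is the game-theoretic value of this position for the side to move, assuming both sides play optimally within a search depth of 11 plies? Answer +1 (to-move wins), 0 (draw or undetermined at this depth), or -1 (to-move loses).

value(OX./OXO/..X, X) = +1

ply 1, X at OX./OXO/..X | (0,2)=+1→OXX/OXO/..X*; (2,0)=+1→OX./OXO/X.X; (2,1)=+1→OX./OXO/.XX
ply 2, O at OXX/OXO/..X | (2,0)=-1→OXX/OXO/O.X*; (2,1)=-1→OXX/OXO/.OX
ply 3, X at OXX/OXO/O.X | (2,1)=+1→OXX/OXO/OXX*
ply 4: OXX/OXO/OXX is terminal -1 (O); from OX./OXO/..X depth 11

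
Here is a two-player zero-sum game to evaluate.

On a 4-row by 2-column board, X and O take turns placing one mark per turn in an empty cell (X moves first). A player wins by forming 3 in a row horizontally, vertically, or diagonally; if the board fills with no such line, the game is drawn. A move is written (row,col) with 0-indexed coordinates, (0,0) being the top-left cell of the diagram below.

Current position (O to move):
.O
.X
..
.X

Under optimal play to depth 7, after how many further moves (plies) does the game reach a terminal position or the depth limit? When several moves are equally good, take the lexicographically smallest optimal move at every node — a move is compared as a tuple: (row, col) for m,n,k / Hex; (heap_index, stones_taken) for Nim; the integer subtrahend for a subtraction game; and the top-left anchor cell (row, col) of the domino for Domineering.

PV length from [.O/.X/../.X]: 5 plies

ply 1, O at .O/.X/../.X | (0,0)=-1→OO/.X/../.X; (1,0)=-1→.O/OX/../.X; (2,0)=-1→.O/.X/O./.X; (2,1)=+0→.O/.X/.O/.X*; (3,0)=-1→.O/.X/../OX
ply 2, X at .O/.X/.O/.X | (0,0)=+0→XO/.X/.O/.X*; (1,0)=+0→.O/XX/.O/.X; (2,0)=+0→.O/.X/XO/.X; (3,0)=+0→.O/.X/.O/XX
ply 3, O at XO/.X/.O/.X | (1,0)=+0→XO/OX/.O/.X*; (2,0)=+0→XO/.X/OO/.X; (3,0)=+0→XO/.X/.O/OX
ply 4, X at XO/OX/.O/.X | (2,0)=+0→XO/OX/XO/.X*; (3,0)=+0→XO/OX/.O/XX
ply 5, O at XO/OX/XO/.X | (3,0)=+0→XO/OX/XO/OX*
ply 6: XO/OX/XO/OX is terminal +0 (X); from .O/.X/../.X depth 7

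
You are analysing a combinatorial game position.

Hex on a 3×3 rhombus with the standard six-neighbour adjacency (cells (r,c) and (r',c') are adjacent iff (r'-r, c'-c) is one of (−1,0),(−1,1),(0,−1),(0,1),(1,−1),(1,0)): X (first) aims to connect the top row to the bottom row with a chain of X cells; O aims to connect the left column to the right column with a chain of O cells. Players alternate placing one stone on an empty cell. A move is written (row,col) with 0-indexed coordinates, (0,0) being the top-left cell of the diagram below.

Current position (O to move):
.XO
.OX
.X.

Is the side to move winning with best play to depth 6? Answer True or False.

p1 O@[.XO/.OX/.X.]: (0,0)[OXO/.OX/.X.]+1* (1,0)[.XO/OOX/.X.]+1 (2,0)[.XO/.OX/OX.]+1 (2,2)[.XO/.OX/.XO]+1
p2 X@[OXO/.OX/.X.]: (1,0)[OXO/XOX/.X.]-1* (2,0)[OXO/.OX/XX.]-1 (2,2)[OXO/.OX/.XX]-1
p3 O@[OXO/XOX/.X.]: (2,0)[OXO/XOX/OX.]+1* (2,2)[OXO/XOX/.XO]-1
p4 X@[OXO/XOX/OX.] terminal -1; root [.XO/.OX/.X.] d6

O winning at [.XO/.OX/.X.]: True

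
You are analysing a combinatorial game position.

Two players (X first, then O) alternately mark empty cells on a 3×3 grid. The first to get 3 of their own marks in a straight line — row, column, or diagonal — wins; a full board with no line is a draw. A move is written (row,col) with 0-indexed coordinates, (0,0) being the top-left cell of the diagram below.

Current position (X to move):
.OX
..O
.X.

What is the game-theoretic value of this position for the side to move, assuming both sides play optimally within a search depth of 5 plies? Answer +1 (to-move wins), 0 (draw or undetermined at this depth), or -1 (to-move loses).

value(.OX/..O/.X., X) = +1

p1 X@[.OX/..O/.X.]: (0,0)[XOX/..O/.X.]+0 (1,0)[.OX/X.O/.X.]+0 (1,1)[.OX/.XO/.X.]+0 (2,0)[.OX/..O/XX.]+1* (2,2)[.OX/..O/.XX]+0
p2 O@[.OX/..O/XX.]: (0,0)[OOX/..O/XX.]-1* (1,0)[.OX/O.O/XX.]-1 (1,1)[.OX/.OO/XX.]-1 (2,2)[.OX/..O/XXO]-1
p3 X@[OOX/..O/XX.]: (1,0)[OOX/X.O/XX.]+1* (1,1)[OOX/.XO/XX.]+1 (2,2)[OOX/..O/XXX]+1
p4 O@[OOX/X.O/XX.]: (1,1)[OOX/XOO/XX.]-1* (2,2)[OOX/X.O/XXO]-1
p5 X@[OOX/XOO/XX.]: (2,2)[OOX/XOO/XXX]+1*
p6 O@[OOX/XOO/XXX] terminal -1; root [.OX/..O/.X.] d5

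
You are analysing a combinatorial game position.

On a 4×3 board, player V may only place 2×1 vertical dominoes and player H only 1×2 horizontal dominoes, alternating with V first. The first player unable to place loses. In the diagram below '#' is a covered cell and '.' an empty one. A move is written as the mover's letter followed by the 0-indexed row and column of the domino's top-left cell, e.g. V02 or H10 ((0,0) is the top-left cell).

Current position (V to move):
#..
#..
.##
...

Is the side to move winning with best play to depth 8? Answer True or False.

V winning at [#../#../.##/...]: True

[#../#../.##/...] V move#1: V01:+1/##./##./.##/...*, V02:+1/#.#/#.#/.##/..., V20:-1/#../#../###/#..
[##./##./.##/...] H move#2: H30:-1/##./##./.##/##.*, H31:-1/##./##./.##/.##
[##./##./.##/##.] V move#3: V02:+1/###/###/.##/##.*
[###/###/.##/##.] end (terminal -1, H#4); searched #../#../.##/... to 8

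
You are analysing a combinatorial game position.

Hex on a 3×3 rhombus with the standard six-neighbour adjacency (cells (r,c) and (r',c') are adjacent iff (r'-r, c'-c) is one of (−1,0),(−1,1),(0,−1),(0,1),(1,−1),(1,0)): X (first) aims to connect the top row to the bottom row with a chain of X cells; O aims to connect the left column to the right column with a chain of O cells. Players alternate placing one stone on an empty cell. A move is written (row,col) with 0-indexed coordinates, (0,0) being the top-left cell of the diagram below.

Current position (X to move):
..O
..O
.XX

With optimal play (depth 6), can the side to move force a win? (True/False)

X winning at [..O/..O/.XX]: True

p1 X@[..O/..O/.XX]: (0,0)[X.O/..O/.XX]-1 (0,1)[.XO/..O/.XX]-1 (1,0)[..O/X.O/.XX]+1* (1,1)[..O/.XO/.XX]-1 (2,0)[..O/..O/XXX]-1
p2 O@[..O/X.O/.XX]: (0,0)[O.O/X.O/.XX]-1* (0,1)[.OO/X.O/.XX]-1 (1,1)[..O/XOO/.XX]-1 (2,0)[..O/X.O/OXX]-1
p3 X@[O.O/X.O/.XX]: (0,1)[OXO/X.O/.XX]+1* (1,1)[O.O/XXO/.XX]-1 (2,0)[O.O/X.O/XXX]-1
p4 O@[OXO/X.O/.XX]: (1,1)[OXO/XOO/.XX]-1* (2,0)[OXO/X.O/OXX]-1
p5 X@[OXO/XOO/.XX]: (2,0)[OXO/XOO/XXX]+1*
p6 O@[OXO/XOO/XXX] terminal -1; root [..O/..O/.XX] d6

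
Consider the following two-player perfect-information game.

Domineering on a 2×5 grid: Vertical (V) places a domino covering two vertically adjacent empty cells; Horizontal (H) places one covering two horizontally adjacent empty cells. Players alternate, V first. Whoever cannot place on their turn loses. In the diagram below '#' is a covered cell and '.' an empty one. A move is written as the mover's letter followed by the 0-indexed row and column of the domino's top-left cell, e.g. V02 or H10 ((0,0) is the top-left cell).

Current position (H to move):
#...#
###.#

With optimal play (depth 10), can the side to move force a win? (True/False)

p1 H@[#...#/###.#]: H01[###.#/###.#]-1 H02[#.###/###.#]+1*
p2 V@[#.###/###.#] terminal -1; root [#...#/###.#] d10

H winning at [#...#/###.#]: True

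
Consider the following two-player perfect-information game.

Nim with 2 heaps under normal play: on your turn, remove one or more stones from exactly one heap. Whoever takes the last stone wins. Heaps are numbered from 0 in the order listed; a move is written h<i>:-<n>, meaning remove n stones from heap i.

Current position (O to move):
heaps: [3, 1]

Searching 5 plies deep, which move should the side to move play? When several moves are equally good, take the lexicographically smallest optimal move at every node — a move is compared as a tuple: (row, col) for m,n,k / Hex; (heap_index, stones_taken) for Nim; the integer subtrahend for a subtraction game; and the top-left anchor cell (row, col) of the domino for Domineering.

[(3,1)] O move#1: h0:-1:-1/(2,1), h0:-2:+1/(1,1)*, h0:-3:-1/(0,1), h1:-1:-1/(3,0)
[(1,1)] X move#2: h0:-1:-1/(0,1)*, h1:-1:-1/(1,0)
[(0,1)] O move#3: h1:-1:+1/(0,0)*
[(0,0)] end (terminal -1, X#4); searched (3,1) to 5

O's best at [(3,1)]: h0:-2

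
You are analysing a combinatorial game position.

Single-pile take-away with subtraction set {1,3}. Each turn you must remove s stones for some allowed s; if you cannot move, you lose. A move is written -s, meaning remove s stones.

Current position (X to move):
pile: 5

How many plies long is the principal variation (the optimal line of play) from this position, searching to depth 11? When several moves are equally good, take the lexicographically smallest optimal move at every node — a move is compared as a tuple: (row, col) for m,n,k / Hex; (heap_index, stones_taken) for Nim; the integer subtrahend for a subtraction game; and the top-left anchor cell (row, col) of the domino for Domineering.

[5] X move#1: -1:+1/4*, -3:+1/2
[4] O move#2: -1:-1/3*, -3:-1/1
[3] X move#3: -1:+1/2*, -3:+1/0
[2] O move#4: -1:-1/1*
[1] X move#5: -1:+1/0*
[0] end (terminal -1, O#6); searched 5 to 11

PV length from [5]: 5 plies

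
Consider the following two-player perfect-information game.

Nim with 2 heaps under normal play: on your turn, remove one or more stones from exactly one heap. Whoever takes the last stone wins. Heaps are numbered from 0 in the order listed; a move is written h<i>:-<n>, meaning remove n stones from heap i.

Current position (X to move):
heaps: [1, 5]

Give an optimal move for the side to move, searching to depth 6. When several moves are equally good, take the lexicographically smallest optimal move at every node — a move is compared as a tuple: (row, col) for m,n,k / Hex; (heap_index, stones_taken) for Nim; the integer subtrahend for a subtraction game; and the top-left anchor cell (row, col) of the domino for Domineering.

ply 1, X at (1,5) | h0:-1=-1→(0,5); h1:-1=-1→(1,4); h1:-2=-1→(1,3); h1:-3=-1→(1,2); h1:-4=+1→(1,1)*; h1:-5=-1→(1,0)
ply 2, O at (1,1) | h0:-1=-1→(0,1)*; h1:-1=-1→(1,0)
ply 3, X at (0,1) | h1:-1=+1→(0,0)*
ply 4: (0,0) is terminal -1 (O); from (1,5) depth 6

X's best at [(1,5)]: h1:-4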